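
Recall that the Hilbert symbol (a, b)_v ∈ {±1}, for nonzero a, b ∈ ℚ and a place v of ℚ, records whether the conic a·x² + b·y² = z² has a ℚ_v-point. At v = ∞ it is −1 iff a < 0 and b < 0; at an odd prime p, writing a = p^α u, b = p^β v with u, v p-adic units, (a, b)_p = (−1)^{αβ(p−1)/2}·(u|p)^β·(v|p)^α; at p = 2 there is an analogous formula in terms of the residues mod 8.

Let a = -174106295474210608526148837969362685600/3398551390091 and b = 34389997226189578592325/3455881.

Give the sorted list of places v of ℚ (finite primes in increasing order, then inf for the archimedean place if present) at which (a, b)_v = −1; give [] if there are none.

(a, b) ≡ (-29326, 37) mod (ℚ^×)²; places V = {2, 3, 5, 7, 11, 13, 23, 29, 31, 37, 43, ∞}.
(a,b)_13: α=-6, u≡2; β=-4, v≡11 (mod 13); (2|13)=-1, (11|13)=-1; sign (−1)^0·-1^-4·-1^-6 = +1.
(a,b)_43: α=3, u≡41; β=2, v≡28 (mod 43); (41|43)=+1, (28|43)=-1; sign (−1)^0·+1^2·-1^3 = -1.
(a,b)_37: α=4, u≡23; β=3, v≡3 (mod 37); (23|37)=-1, (3|37)=+1; sign (−1)^0·-1^3·+1^4 = -1.
(a,b)_3: α=6, u≡2; β=2, v≡1 (mod 3); (2|3)=-1, (1|3)=+1; sign (−1)^0·-1^2·+1^6 = +1.
(a,b)_29: α=6, u≡22; β=4, v≡21 (mod 29); (22|29)=+1, (21|29)=-1; sign (−1)^0·+1^4·-1^6 = +1.
(a,b)_7: α=6, u≡2; β=4, v≡1 (mod 7); (2|7)=+1, (1|7)=+1; sign (−1)^0·+1^4·+1^6 = +1.
(a,b)_∞: sgn(-29326)=−, sgn(37)=+, so +1.
(a,b)_31: α=5, u≡13; β=2, v≡27 (mod 31); (13|31)=-1, (27|31)=-1; sign (−1)^0·-1^2·-1^5 = -1.
(a,b)_2: α=5, β=0; u≡1, v≡5 (mod 8); ε(u)ε(v)=0·0, αω(v)=5·1, βω(u)=0·0; sum ≡ 1  ⇒  -1.
(a,b)_5: α=2, u≡1; β=2, v≡3 (mod 5); (1|5)=+1, (3|5)=-1; sign (−1)^0·+1^2·-1^2 = +1.
(a,b)_11: α=-3, u≡7; β=-2, v≡5 (mod 11); (7|11)=-1, (5|11)=+1; sign (−1)^0·-1^-2·+1^-3 = +1.
(a,b)_23: α=-2, u≡17; β=0, v≡15 (mod 23); (17|23)=-1, (15|23)=-1; sign (−1)^0·-1^0·-1^-2 = +1.
(-29326, 37 / ℚ) ramifies at {2, 31, 37, 43}: a division algebra.

[2, 31, 37, 43]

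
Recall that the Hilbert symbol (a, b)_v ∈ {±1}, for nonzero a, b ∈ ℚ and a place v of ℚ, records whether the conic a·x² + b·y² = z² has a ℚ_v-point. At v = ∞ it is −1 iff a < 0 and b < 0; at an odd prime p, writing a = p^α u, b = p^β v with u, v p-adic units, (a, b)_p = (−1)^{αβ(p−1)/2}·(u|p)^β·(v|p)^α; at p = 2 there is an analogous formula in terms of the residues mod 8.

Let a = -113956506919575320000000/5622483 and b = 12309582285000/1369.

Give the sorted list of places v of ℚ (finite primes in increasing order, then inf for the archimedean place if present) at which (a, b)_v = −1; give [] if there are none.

[11, 13]

Mod squares: a ≡ -4290, b ≡ 546. Check v ∈ {∞, 2, 3, 5, 7, 11, 13, 37}.
v=13: a=13^5·(≡7), b=13^3·(≡1) mod 13; (7|13)=-1, (1|13)=+1; (−1)^{5·3·6}·(-1)^3·(+1)^5 = -1.
v=3: a=3^-1·(≡1), b=3^3·(≡2) mod 3; (1|3)=+1, (2|3)=-1; (−1)^{-1·3·1}·(+1)^3·(-1)^-1 = +1.
v=11: a=11^3·(≡7), b=11^2·(≡8) mod 11; (7|11)=-1, (8|11)=-1; (−1)^{3·2·5}·(-1)^2·(-1)^3 = -1.
v=7: a=7^8·(≡2), b=7^3·(≡1) mod 7; (2|7)=+1, (1|7)=+1; (−1)^{8·3·3}·(+1)^3·(+1)^8 = +1.
v=5: a=5^7·(≡3), b=5^4·(≡4) mod 5; (3|5)=-1, (4|5)=+1; (−1)^{7·4·2}·(-1)^4·(+1)^7 = +1.
v=2: v_2(a)=9, v_2(b)=3; units ≡ 7, 1 (mod 8); ε·ε+αω+βω = 1·0+9·0+3·0 ≡ 0  ⇒  (a,b)_2 = +1.
v=37: a=37^-4·(≡5), b=37^-2·(≡4) mod 37; (5|37)=-1, (4|37)=+1; (−1)^{-4·-2·18}·(-1)^-2·(+1)^-4 = +1.
v=∞: -4290 < 0 and 546 > 0  ⇒  (a,b)_∞ = +1.
|Ram(-4290, 546)| = 2, even; anisotropic at {11, 13}.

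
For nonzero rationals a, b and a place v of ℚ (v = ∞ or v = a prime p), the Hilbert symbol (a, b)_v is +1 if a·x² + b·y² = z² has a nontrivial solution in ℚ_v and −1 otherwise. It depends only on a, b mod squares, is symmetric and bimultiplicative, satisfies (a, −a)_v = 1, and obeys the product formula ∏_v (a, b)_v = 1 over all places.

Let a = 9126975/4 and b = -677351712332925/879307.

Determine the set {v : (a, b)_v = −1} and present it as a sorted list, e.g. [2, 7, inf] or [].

(a, b) ≡ (365079, -1591) mod (ℚ^×)²; places V = {2, 3, 5, 7, 11, 13, 17, 23, 37, 43, 47, ∞}.
(a,b)_23: α=1, u≡13; β=0, v≡10 (mod 23); (13|23)=+1, (10|23)=-1; sign (−1)^0·+1^0·-1^1 = -1.
(a,b)_37: α=1, u≡36; β=1, v≡35 (mod 37); (36|37)=+1, (35|37)=-1; sign (−1)^0·+1^1·-1^1 = -1.
(a,b)_5: α=2, u≡1; β=2, v≡4 (mod 5); (1|5)=+1, (4|5)=+1; sign (−1)^0·+1^2·+1^2 = +1.
(a,b)_3: α=1, u≡1; β=4, v≡2 (mod 3); (1|3)=+1, (2|3)=-1; sign (−1)^0·+1^4·-1^1 = -1.
(a,b)_11: α=1, u≡7; β=-2, v≡9 (mod 11); (7|11)=-1, (9|11)=+1; sign (−1)^0·-1^-2·+1^1 = +1.
(a,b)_13: α=1, u≡9; β=-2, v≡11 (mod 13); (9|13)=+1, (11|13)=-1; sign (−1)^0·+1^-2·-1^1 = -1.
(a,b)_2: α=-2, β=0; u≡7, v≡1 (mod 8); ε(u)ε(v)=1·0, αω(v)=-2·0, βω(u)=0·0; sum ≡ 0  ⇒  +1.
(a,b)_43: α=0, u≡24; β=-1, v≡21 (mod 43); (24|43)=+1, (21|43)=+1; sign (−1)^0·+1^-1·+1^0 = +1.
(a,b)_∞: sgn(365079)=+, sgn(-1591)=−, so +1.
(a,b)_7: α=0, u≡1; β=2, v≡3 (mod 7); (1|7)=+1, (3|7)=-1; sign (−1)^0·+1^2·-1^0 = +1.
(a,b)_17: α=0, u≡8; β=4, v≡12 (mod 17); (8|17)=+1, (12|17)=-1; sign (−1)^0·+1^4·-1^0 = +1.
(a,b)_47: α=0, u≡23; β=2, v≡37 (mod 47); (23|47)=-1, (37|47)=+1; sign (−1)^0·-1^2·+1^0 = +1.
|Ram(365079, -1591)| = 4, even; anisotropic at {3, 13, 23, 37}.

[3, 13, 23, 37]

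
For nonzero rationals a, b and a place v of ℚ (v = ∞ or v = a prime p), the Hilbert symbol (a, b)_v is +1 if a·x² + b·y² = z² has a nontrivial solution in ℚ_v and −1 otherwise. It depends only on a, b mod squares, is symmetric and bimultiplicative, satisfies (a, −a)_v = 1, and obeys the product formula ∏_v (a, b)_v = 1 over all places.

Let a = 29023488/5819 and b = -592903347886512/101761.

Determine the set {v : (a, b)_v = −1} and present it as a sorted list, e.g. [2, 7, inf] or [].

Mod squares: a ≡ 138567, b ≡ -3. Check v ∈ {∞, 2, 3, 11, 13, 17, 19, 23, 29, 31}.
v=17: a=17^1·(≡1), b=17^2·(≡5) mod 17; (1|17)=+1, (5|17)=-1; (−1)^{1·2·8}·(+1)^2·(-1)^1 = -1.
v=31: a=31^0·(≡5), b=31^2·(≡20) mod 31; (5|31)=+1, (20|31)=+1; (−1)^{0·2·15}·(+1)^2·(+1)^0 = +1.
v=∞: 138567 > 0 and -3 < 0  ⇒  (a,b)_∞ = +1.
v=23: a=23^-2·(≡10), b=23^0·(≡17) mod 23; (10|23)=-1, (17|23)=-1; (−1)^{-2·0·11}·(-1)^0·(-1)^-2 = +1.
v=2: v_2(a)=8, v_2(b)=4; units ≡ 7, 5 (mod 8); ε·ε+αω+βω = 1·0+8·1+4·0 ≡ 0  ⇒  (a,b)_2 = +1.
v=3: a=3^3·(≡1), b=3^7·(≡2) mod 3; (1|3)=+1, (2|3)=-1; (−1)^{3·7·1}·(+1)^7·(-1)^3 = +1.
v=29: a=29^0·(≡6), b=29^-2·(≡21) mod 29; (6|29)=+1, (21|29)=-1; (−1)^{0·-2·14}·(+1)^-2·(-1)^0 = +1.
v=11: a=11^-1·(≡10), b=11^-2·(≡6) mod 11; (10|11)=-1, (6|11)=-1; (−1)^{-1·-2·5}·(-1)^-2·(-1)^-1 = -1.
v=19: a=19^1·(≡17), b=19^2·(≡5) mod 19; (17|19)=+1, (5|19)=+1; (−1)^{1·2·9}·(+1)^2·(+1)^1 = +1.
v=13: a=13^1·(≡1), b=13^2·(≡1) mod 13; (1|13)=+1, (1|13)=+1; (−1)^{1·2·6}·(+1)^2·(+1)^1 = +1.
|Ram(138567, -3)| = 2, even; anisotropic at {11, 17}.

[11, 17]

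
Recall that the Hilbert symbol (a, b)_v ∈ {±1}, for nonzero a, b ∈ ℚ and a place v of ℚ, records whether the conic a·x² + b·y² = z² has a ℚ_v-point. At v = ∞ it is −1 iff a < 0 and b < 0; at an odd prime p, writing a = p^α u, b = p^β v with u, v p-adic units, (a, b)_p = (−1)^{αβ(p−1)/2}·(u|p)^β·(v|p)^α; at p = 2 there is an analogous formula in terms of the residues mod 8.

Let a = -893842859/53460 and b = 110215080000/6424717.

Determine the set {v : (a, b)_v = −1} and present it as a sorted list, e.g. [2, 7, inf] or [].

[11, 23]

(a, b) ≡ (-49335, 442221) mod (ℚ^×)²; places V = {2, 3, 5, 7, 11, 13, 17, 19, 23, 29, 37, ∞}.
(a,b)_37: α=0, u≡23; β=-2, v≡25 (mod 37); (23|37)=-1, (25|37)=+1; sign (−1)^0·-1^-2·+1^0 = +1.
(a,b)_5: α=-1, u≡3; β=4, v≡4 (mod 5); (3|5)=-1, (4|5)=+1; sign (−1)^0·-1^4·+1^-1 = +1.
(a,b)_2: α=-2, β=6; u≡1, v≡5 (mod 8); ε(u)ε(v)=0·0, αω(v)=-2·1, βω(u)=6·0; sum ≡ 0  ⇒  +1.
(a,b)_17: α=0, u≡16; β=1, v≡11 (mod 17); (16|17)=+1, (11|17)=-1; sign (−1)^0·+1^1·-1^0 = +1.
(a,b)_29: α=0, u≡1; β=1, v≡6 (mod 29); (1|29)=+1, (6|29)=+1; sign (−1)^0·+1^1·+1^0 = +1.
(a,b)_23: α=1, u≡20; β=1, v≡21 (mod 23); (20|23)=-1, (21|23)=-1; sign (−1)^1·-1^1·-1^1 = -1.
(a,b)_19: α=2, u≡12; β=-2, v≡12 (mod 19); (12|19)=-1, (12|19)=-1; sign (−1)^0·-1^-2·-1^2 = +1.
(a,b)_13: α=3, u≡10; β=-1, v≡12 (mod 13); (10|13)=+1, (12|13)=+1; sign (−1)^0·+1^-1·+1^3 = +1.
(a,b)_7: α=2, u≡1; β=0, v≡5 (mod 7); (1|7)=+1, (5|7)=-1; sign (−1)^0·+1^0·-1^2 = +1.
(a,b)_∞: sgn(-49335)=−, sgn(442221)=+, so +1.
(a,b)_11: α=-1, u≡4; β=0, v≡7 (mod 11); (4|11)=+1, (7|11)=-1; sign (−1)^0·+1^0·-1^-1 = -1.
(a,b)_3: α=-5, u≡1; β=5, v≡2 (mod 3); (1|3)=+1, (2|3)=-1; sign (−1)^1·+1^5·-1^-5 = +1.
(-49335, 442221 / ℚ) ramifies at {11, 23}: a division algebra.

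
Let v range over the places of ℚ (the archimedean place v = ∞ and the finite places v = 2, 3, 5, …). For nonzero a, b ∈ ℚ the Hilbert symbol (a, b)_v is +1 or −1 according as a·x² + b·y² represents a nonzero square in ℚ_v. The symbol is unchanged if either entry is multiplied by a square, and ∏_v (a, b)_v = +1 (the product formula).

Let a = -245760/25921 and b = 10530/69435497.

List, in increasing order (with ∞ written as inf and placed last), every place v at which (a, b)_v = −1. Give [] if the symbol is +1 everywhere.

[3, 13]

Mod squares: a ≡ -15, b ≡ 2210. Check v ∈ {∞, 2, 3, 5, 7, 13, 17, 23, 43, 47}.
v=7: a=7^-2·(≡6), b=7^0·(≡6) mod 7; (6|7)=-1, (6|7)=-1; (−1)^{-2·0·3}·(-1)^0·(-1)^-2 = +1.
v=23: a=23^-2·(≡6), b=23^0·(≡12) mod 23; (6|23)=+1, (12|23)=+1; (−1)^{-2·0·11}·(+1)^0·(+1)^-2 = +1.
v=5: a=5^1·(≡3), b=5^1·(≡3) mod 5; (3|5)=-1, (3|5)=-1; (−1)^{1·1·2}·(-1)^1·(-1)^1 = +1.
v=43: a=43^0·(≡18), b=43^-2·(≡15) mod 43; (18|43)=-1, (15|43)=+1; (−1)^{0·-2·21}·(-1)^-2·(+1)^0 = +1.
v=∞: -15 < 0 and 2210 > 0  ⇒  (a,b)_∞ = +1.
v=17: a=17^0·(≡2), b=17^-1·(≡6) mod 17; (2|17)=+1, (6|17)=-1; (−1)^{0·-1·8}·(+1)^-1·(-1)^0 = +1.
v=2: v_2(a)=14, v_2(b)=1; units ≡ 1, 1 (mod 8); ε·ε+αω+βω = 0·0+14·0+1·0 ≡ 0  ⇒  (a,b)_2 = +1.
v=47: a=47^0·(≡6), b=47^-2·(≡28) mod 47; (6|47)=+1, (28|47)=+1; (−1)^{0·-2·23}·(+1)^-2·(+1)^0 = +1.
v=13: a=13^0·(≡8), b=13^1·(≡4) mod 13; (8|13)=-1, (4|13)=+1; (−1)^{0·1·6}·(-1)^1·(+1)^0 = -1.
v=3: a=3^1·(≡1), b=3^4·(≡2) mod 3; (1|3)=+1, (2|3)=-1; (−1)^{1·4·1}·(+1)^4·(-1)^1 = -1.
Ram(-15, 2210) = {3, 13}; no ℚ_3-point on the conic.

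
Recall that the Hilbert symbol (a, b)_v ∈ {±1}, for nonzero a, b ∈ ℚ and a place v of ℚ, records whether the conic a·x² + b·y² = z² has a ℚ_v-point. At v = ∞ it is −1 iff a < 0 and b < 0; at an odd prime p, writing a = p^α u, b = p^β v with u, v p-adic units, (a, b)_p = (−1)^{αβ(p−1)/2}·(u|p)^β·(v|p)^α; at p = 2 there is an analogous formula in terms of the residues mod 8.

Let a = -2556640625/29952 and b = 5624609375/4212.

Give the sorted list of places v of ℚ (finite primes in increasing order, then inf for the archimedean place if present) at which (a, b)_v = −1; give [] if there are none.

[2, 5, 7, 11]

(a, b) ≡ (-85085, 1547) mod (ℚ^×)²; places V = {2, 3, 5, 7, 11, 13, 17, ∞}.
(a,b)_3: α=-2, u≡1; β=-4, v≡2 (mod 3); (1|3)=+1, (2|3)=-1; sign (−1)^0·+1^-4·-1^-2 = +1.
(a,b)_2: α=-8, β=-2; u≡3, v≡3 (mod 8); ε(u)ε(v)=1·1, αω(v)=-8·1, βω(u)=-2·1; sum ≡ 1  ⇒  -1.
(a,b)_13: α=-1, u≡11; β=-1, v≡5 (mod 13); (11|13)=-1, (5|13)=-1; sign (−1)^0·-1^-1·-1^-1 = +1.
(a,b)_11: α=1, u≡4; β=2, v≡8 (mod 11); (4|11)=+1, (8|11)=-1; sign (−1)^0·+1^2·-1^1 = -1.
(a,b)_∞: sgn(-85085)=−, sgn(1547)=+, so +1.
(a,b)_5: α=9, u≡3; β=8, v≡2 (mod 5); (3|5)=-1, (2|5)=-1; sign (−1)^0·-1^8·-1^9 = -1.
(a,b)_17: α=1, u≡3; β=1, v≡12 (mod 17); (3|17)=-1, (12|17)=-1; sign (−1)^0·-1^1·-1^1 = +1.
(a,b)_7: α=1, u≡2; β=1, v≡2 (mod 7); (2|7)=+1, (2|7)=+1; sign (−1)^1·+1^1·+1^1 = -1.
|Ram(-85085, 1547)| = 4, even; anisotropic at {2, 5, 7, 11}.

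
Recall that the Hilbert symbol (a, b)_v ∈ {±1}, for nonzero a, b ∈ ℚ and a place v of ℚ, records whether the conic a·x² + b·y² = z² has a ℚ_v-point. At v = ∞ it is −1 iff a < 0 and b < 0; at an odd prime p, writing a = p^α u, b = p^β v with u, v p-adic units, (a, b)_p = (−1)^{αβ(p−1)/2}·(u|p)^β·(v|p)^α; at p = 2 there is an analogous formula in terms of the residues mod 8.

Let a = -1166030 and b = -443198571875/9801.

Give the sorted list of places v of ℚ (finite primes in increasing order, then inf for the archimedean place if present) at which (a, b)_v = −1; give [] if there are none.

[2, 5, 29, inf]

(a, b) ≡ (-3230, -1964315) mod (ℚ^×)²; places V = {2, 3, 5, 11, 17, 19, 23, 29, 31, ∞}.
(a,b)_31: α=0, u≡4; β=1, v≡11 (mod 31); (4|31)=+1, (11|31)=-1; sign (−1)^0·+1^1·-1^0 = +1.
(a,b)_29: α=0, u≡2; β=1, v≡13 (mod 29); (2|29)=-1, (13|29)=+1; sign (−1)^0·-1^1·+1^0 = -1.
(a,b)_23: α=0, u≡1; β=1, v≡10 (mod 23); (1|23)=+1, (10|23)=-1; sign (−1)^0·+1^1·-1^0 = +1.
(a,b)_11: α=0, u≡3; β=-2, v≡10 (mod 11); (3|11)=+1, (10|11)=-1; sign (−1)^0·+1^-2·-1^0 = +1.
(a,b)_3: α=0, u≡1; β=-4, v≡1 (mod 3); (1|3)=+1, (1|3)=+1; sign (−1)^0·+1^-4·+1^0 = +1.
(a,b)_∞: sgn(-3230)=−, sgn(-1964315)=−, so -1.
(a,b)_5: α=1, u≡4; β=5, v≡2 (mod 5); (4|5)=+1, (2|5)=-1; sign (−1)^0·+1^5·-1^1 = -1.
(a,b)_19: α=3, u≡1; β=3, v≡15 (mod 19); (1|19)=+1, (15|19)=-1; sign (−1)^1·+1^3·-1^3 = +1.
(a,b)_2: α=1, β=0; u≡1, v≡5 (mod 8); ε(u)ε(v)=0·0, αω(v)=1·1, βω(u)=0·0; sum ≡ 1  ⇒  -1.
(a,b)_17: α=1, u≡5; β=0, v≡2 (mod 17); (5|17)=-1, (2|17)=+1; sign (−1)^0·-1^0·+1^1 = +1.
Ram(-3230, -1964315) = {2, 5, 29, ∞}; no ℚ_2-point on the conic.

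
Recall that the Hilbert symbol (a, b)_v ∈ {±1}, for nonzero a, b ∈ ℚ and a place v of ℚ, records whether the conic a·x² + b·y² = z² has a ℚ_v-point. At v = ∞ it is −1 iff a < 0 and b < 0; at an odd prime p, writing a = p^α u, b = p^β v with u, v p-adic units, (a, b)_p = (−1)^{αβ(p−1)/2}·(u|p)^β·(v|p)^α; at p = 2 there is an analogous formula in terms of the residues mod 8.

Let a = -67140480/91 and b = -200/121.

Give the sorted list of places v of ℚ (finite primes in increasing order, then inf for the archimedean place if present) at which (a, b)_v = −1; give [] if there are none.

[5, 7, 13, inf]

Mod squares: a ≡ -2730, b ≡ -2. Check v ∈ {∞, 2, 3, 5, 7, 11, 13, 17}.
v=17: a=17^2·(≡6), b=17^0·(≡2) mod 17; (6|17)=-1, (2|17)=+1; (−1)^{2·0·8}·(-1)^0·(+1)^2 = +1.
v=2: v_2(a)=7, v_2(b)=3; units ≡ 3, 7 (mod 8); ε·ε+αω+βω = 1·1+7·0+3·1 ≡ 0  ⇒  (a,b)_2 = +1.
v=13: a=13^-1·(≡5), b=13^0·(≡2) mod 13; (5|13)=-1, (2|13)=-1; (−1)^{-1·0·6}·(-1)^0·(-1)^-1 = -1.
v=11: a=11^2·(≡5), b=11^-2·(≡9) mod 11; (5|11)=+1, (9|11)=+1; (−1)^{2·-2·5}·(+1)^-2·(+1)^2 = +1.
v=5: a=5^1·(≡4), b=5^2·(≡2) mod 5; (4|5)=+1, (2|5)=-1; (−1)^{1·2·2}·(+1)^2·(-1)^1 = -1.
v=∞: -2730 < 0 and -2 < 0  ⇒  (a,b)_∞ = -1.
v=3: a=3^1·(≡2), b=3^0·(≡1) mod 3; (2|3)=-1, (1|3)=+1; (−1)^{1·0·1}·(-1)^0·(+1)^1 = +1.
v=7: a=7^-1·(≡1), b=7^0·(≡5) mod 7; (1|7)=+1, (5|7)=-1; (−1)^{-1·0·3}·(+1)^0·(-1)^-1 = -1.
(-2730, -2 / ℚ) ramifies at {5, 7, 13, ∞}: a division algebra.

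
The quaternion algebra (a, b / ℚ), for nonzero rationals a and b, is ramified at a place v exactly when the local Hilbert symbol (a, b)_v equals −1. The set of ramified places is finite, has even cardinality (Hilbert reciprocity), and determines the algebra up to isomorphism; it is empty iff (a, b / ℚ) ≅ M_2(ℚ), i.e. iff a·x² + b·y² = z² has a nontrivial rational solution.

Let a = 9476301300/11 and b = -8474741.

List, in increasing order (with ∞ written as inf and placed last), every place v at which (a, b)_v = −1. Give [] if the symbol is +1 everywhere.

Mod squares: a ≡ 620103, b ≡ -8474741. Check v ∈ {∞, 2, 3, 5, 11, 19, 23, 41, 43}.
v=19: a=19^1·(≡14), b=19^1·(≡5) mod 19; (14|19)=-1, (5|19)=+1; (−1)^{1·1·9}·(-1)^1·(+1)^1 = +1.
v=5: a=5^2·(≡2), b=5^0·(≡4) mod 5; (2|5)=-1, (4|5)=+1; (−1)^{2·0·2}·(-1)^0·(+1)^2 = +1.
v=23: a=23^1·(≡21), b=23^1·(≡16) mod 23; (21|23)=-1, (16|23)=+1; (−1)^{1·1·11}·(-1)^1·(+1)^1 = +1.
v=3: a=3^1·(≡1), b=3^0·(≡1) mod 3; (1|3)=+1, (1|3)=+1; (−1)^{1·0·1}·(+1)^0·(+1)^1 = +1.
v=∞: 620103 > 0 and -8474741 < 0  ⇒  (a,b)_∞ = +1.
v=43: a=43^1·(≡17), b=43^1·(≡25) mod 43; (17|43)=+1, (25|43)=+1; (−1)^{1·1·21}·(+1)^1·(+1)^1 = -1.
v=41: a=41^2·(≡34), b=41^1·(≡21) mod 41; (34|41)=-1, (21|41)=+1; (−1)^{2·1·20}·(-1)^1·(+1)^2 = -1.
v=2: v_2(a)=2, v_2(b)=0; units ≡ 7, 3 (mod 8); ε·ε+αω+βω = 1·1+2·1+0·0 ≡ 1  ⇒  (a,b)_2 = -1.
v=11: a=11^-1·(≡4), b=11^1·(≡9) mod 11; (4|11)=+1, (9|11)=+1; (−1)^{-1·1·5}·(+1)^1·(+1)^-1 = -1.
(620103, -8474741 / ℚ) ramifies at {2, 11, 41, 43}: a division algebra.

[2, 11, 41, 43]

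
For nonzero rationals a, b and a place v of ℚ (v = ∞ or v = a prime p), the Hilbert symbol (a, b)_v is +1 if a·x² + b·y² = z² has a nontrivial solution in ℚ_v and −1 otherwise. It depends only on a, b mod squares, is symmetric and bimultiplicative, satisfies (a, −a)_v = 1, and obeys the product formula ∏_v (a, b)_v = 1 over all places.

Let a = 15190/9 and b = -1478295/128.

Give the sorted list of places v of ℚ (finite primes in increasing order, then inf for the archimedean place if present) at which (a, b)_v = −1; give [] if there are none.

Mod squares: a ≡ 310, b ≡ -910. Check v ∈ {∞, 2, 3, 5, 7, 13, 19, 31}.
v=19: a=19^0·(≡1), b=19^2·(≡2) mod 19; (1|19)=+1, (2|19)=-1; (−1)^{0·2·9}·(+1)^2·(-1)^0 = +1.
v=13: a=13^0·(≡5), b=13^1·(≡2) mod 13; (5|13)=-1, (2|13)=-1; (−1)^{0·1·6}·(-1)^1·(-1)^0 = -1.
v=31: a=31^1·(≡20), b=31^0·(≡16) mod 31; (20|31)=+1, (16|31)=+1; (−1)^{1·0·15}·(+1)^0·(+1)^1 = +1.
v=∞: 310 > 0 and -910 < 0  ⇒  (a,b)_∞ = +1.
v=3: a=3^-2·(≡1), b=3^2·(≡2) mod 3; (1|3)=+1, (2|3)=-1; (−1)^{-2·2·1}·(+1)^2·(-1)^-2 = +1.
v=7: a=7^2·(≡1), b=7^1·(≡6) mod 7; (1|7)=+1, (6|7)=-1; (−1)^{2·1·3}·(+1)^1·(-1)^2 = +1.
v=5: a=5^1·(≡2), b=5^1·(≡2) mod 5; (2|5)=-1, (2|5)=-1; (−1)^{1·1·2}·(-1)^1·(-1)^1 = +1.
v=2: v_2(a)=1, v_2(b)=-7; units ≡ 3, 1 (mod 8); ε·ε+αω+βω = 1·0+1·0+-7·1 ≡ 1  ⇒  (a,b)_2 = -1.
(310, -910 / ℚ) ramifies at {2, 13}: a division algebra.

[2, 13]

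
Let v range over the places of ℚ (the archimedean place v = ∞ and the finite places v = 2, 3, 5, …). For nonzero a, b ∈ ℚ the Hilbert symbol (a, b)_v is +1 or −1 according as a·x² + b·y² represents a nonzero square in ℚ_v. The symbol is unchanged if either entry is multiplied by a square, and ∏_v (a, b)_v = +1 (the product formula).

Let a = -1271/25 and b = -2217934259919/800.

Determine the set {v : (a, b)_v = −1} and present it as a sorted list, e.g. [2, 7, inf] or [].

(a, b) ≡ (-1271, -305102) mod (ℚ^×)²; places V = {2, 3, 5, 7, 19, 31, 37, 41, ∞}.
(a,b)_19: α=0, u≡13; β=1, v≡11 (mod 19); (13|19)=-1, (11|19)=+1; sign (−1)^0·-1^1·+1^0 = -1.
(a,b)_37: α=0, u≡35; β=1, v≡31 (mod 37); (35|37)=-1, (31|37)=-1; sign (−1)^0·-1^1·-1^0 = -1.
(a,b)_3: α=0, u≡1; β=2, v≡1 (mod 3); (1|3)=+1, (1|3)=+1; sign (−1)^0·+1^2·+1^0 = +1.
(a,b)_∞: sgn(-1271)=−, sgn(-305102)=−, so -1.
(a,b)_31: α=1, u≡12; β=3, v≡9 (mod 31); (12|31)=-1, (9|31)=+1; sign (−1)^1·-1^3·+1^1 = +1.
(a,b)_41: α=1, u≡25; β=2, v≡1 (mod 41); (25|41)=+1, (1|41)=+1; sign (−1)^0·+1^2·+1^1 = +1.
(a,b)_2: α=0, β=-5; u≡1, v≡1 (mod 8); ε(u)ε(v)=0·0, αω(v)=0·0, βω(u)=-5·0; sum ≡ 0  ⇒  +1.
(a,b)_5: α=-2, u≡4; β=-2, v≡3 (mod 5); (4|5)=+1, (3|5)=-1; sign (−1)^0·+1^-2·-1^-2 = +1.
(a,b)_7: α=0, u≡6; β=1, v≡3 (mod 7); (6|7)=-1, (3|7)=-1; sign (−1)^0·-1^1·-1^0 = -1.
|Ram(-1271, -305102)| = 4, even; anisotropic at {7, 19, 37, ∞}.

[7, 19, 37, inf]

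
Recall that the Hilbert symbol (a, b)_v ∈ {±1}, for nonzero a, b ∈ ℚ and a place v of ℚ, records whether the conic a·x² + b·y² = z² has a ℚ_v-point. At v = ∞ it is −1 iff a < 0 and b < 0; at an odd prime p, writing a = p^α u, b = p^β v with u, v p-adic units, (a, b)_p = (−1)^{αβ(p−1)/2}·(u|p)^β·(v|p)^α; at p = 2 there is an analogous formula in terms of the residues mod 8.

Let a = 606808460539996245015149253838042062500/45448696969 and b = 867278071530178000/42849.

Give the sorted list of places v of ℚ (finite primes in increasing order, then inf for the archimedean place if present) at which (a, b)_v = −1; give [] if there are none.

[5, 11, 17, 41]

Mod squares: a ≡ 2327633, b ≡ 8111801005. Check v ∈ {∞, 2, 3, 5, 7, 11, 13, 17, 19, 23, 31, 37, 41, 43, 47}.
v=11: a=11^7·(≡7), b=11^3·(≡6) mod 11; (7|11)=-1, (6|11)=-1; (−1)^{7·3·5}·(-1)^3·(-1)^7 = -1.
v=13: a=13^-2·(≡1), b=13^0·(≡4) mod 13; (1|13)=+1, (4|13)=+1; (−1)^{-2·0·6}·(+1)^0·(+1)^-2 = +1.
v=19: a=19^3·(≡3), b=19^1·(≡11) mod 19; (3|19)=-1, (11|19)=+1; (−1)^{3·1·9}·(-1)^1·(+1)^3 = +1.
v=7: a=7^5·(≡3), b=7^1·(≡1) mod 7; (3|7)=-1, (1|7)=+1; (−1)^{5·1·3}·(-1)^1·(+1)^5 = +1.
v=3: a=3^0·(≡2), b=3^-4·(≡1) mod 3; (2|3)=-1, (1|3)=+1; (−1)^{0·-4·1}·(-1)^-4·(+1)^0 = +1.
v=2: v_2(a)=2, v_2(b)=4; units ≡ 1, 5 (mod 8); ε·ε+αω+βω = 0·0+2·1+4·0 ≡ 0  ⇒  (a,b)_2 = +1.
v=47: a=47^2·(≡43), b=47^2·(≡39) mod 47; (43|47)=-1, (39|47)=-1; (−1)^{2·2·23}·(-1)^2·(-1)^2 = +1.
v=41: a=41^2·(≡29), b=41^1·(≡31) mod 41; (29|41)=-1, (31|41)=+1; (−1)^{2·1·20}·(-1)^1·(+1)^2 = -1.
v=17: a=17^2·(≡12), b=17^1·(≡14) mod 17; (12|17)=-1, (14|17)=-1; (−1)^{2·1·8}·(-1)^1·(-1)^2 = -1.
v=43: a=43^3·(≡20), b=43^1·(≡11) mod 43; (20|43)=-1, (11|43)=+1; (−1)^{3·1·21}·(-1)^1·(+1)^3 = +1.
v=37: a=37^3·(≡30), b=37^1·(≡1) mod 37; (30|37)=+1, (1|37)=+1; (−1)^{3·1·18}·(+1)^1·(+1)^3 = +1.
v=23: a=23^-4·(≡10), b=23^-2·(≡11) mod 23; (10|23)=-1, (11|23)=-1; (−1)^{-4·-2·11}·(-1)^-2·(-1)^-4 = +1.
v=31: a=31^-2·(≡23), b=31^0·(≡16) mod 31; (23|31)=-1, (16|31)=+1; (−1)^{-2·0·15}·(-1)^0·(+1)^-2 = +1.
v=∞: 2327633 > 0 and 8111801005 > 0  ⇒  (a,b)_∞ = +1.
v=5: a=5^6·(≡3), b=5^3·(≡1) mod 5; (3|5)=-1, (1|5)=+1; (−1)^{6·3·2}·(-1)^3·(+1)^6 = -1.
|Ram(2327633, 8111801005)| = 4, even; anisotropic at {5, 11, 17, 41}.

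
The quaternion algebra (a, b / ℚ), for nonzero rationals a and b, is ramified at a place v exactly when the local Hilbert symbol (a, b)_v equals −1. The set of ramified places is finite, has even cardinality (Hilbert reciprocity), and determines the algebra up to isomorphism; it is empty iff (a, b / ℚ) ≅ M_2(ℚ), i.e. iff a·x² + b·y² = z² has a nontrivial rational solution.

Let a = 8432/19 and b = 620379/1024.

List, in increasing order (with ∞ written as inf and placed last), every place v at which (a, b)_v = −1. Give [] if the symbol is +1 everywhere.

Mod squares: a ≡ 10013, b ≡ 851. Check v ∈ {∞, 2, 3, 17, 19, 23, 31, 37}.
v=31: a=31^1·(≡29), b=31^0·(≡7) mod 31; (29|31)=-1, (7|31)=+1; (−1)^{1·0·15}·(-1)^0·(+1)^1 = +1.
v=19: a=19^-1·(≡15), b=19^0·(≡14) mod 19; (15|19)=-1, (14|19)=-1; (−1)^{-1·0·9}·(-1)^0·(-1)^-1 = -1.
v=37: a=37^0·(≡29), b=37^1·(≡18) mod 37; (29|37)=-1, (18|37)=-1; (−1)^{0·1·18}·(-1)^1·(-1)^0 = -1.
v=∞: 10013 > 0 and 851 > 0  ⇒  (a,b)_∞ = +1.
v=17: a=17^1·(≡10), b=17^0·(≡8) mod 17; (10|17)=-1, (8|17)=+1; (−1)^{1·0·8}·(-1)^0·(+1)^1 = +1.
v=3: a=3^0·(≡2), b=3^6·(≡2) mod 3; (2|3)=-1, (2|3)=-1; (−1)^{0·6·1}·(-1)^6·(-1)^0 = +1.
v=2: v_2(a)=4, v_2(b)=-10; units ≡ 5, 3 (mod 8); ε·ε+αω+βω = 0·1+4·1+-10·1 ≡ 0  ⇒  (a,b)_2 = +1.
v=23: a=23^0·(≡8), b=23^1·(≡11) mod 23; (8|23)=+1, (11|23)=-1; (−1)^{0·1·11}·(+1)^1·(-1)^0 = +1.
Ram(10013, 851) = {19, 37}; no ℚ_19-point on the conic.

[19, 37]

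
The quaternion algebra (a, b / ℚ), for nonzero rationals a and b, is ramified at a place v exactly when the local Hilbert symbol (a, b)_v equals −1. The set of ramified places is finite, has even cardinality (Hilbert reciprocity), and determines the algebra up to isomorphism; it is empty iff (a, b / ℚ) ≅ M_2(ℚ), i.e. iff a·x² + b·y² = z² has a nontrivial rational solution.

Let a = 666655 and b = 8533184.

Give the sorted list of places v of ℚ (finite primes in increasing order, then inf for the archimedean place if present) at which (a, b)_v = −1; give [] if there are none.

[2, 11, 17, 31]

(a, b) ≡ (666655, 133331) mod (ℚ^×)²; places V = {2, 5, 11, 17, 23, 31, ∞}.
(a,b)_2: α=0, β=6; u≡7, v≡3 (mod 8); ε(u)ε(v)=1·1, αω(v)=0·1, βω(u)=6·0; sum ≡ 1  ⇒  -1.
(a,b)_11: α=1, u≡6; β=1, v≡2 (mod 11); (6|11)=-1, (2|11)=-1; sign (−1)^1·-1^1·-1^1 = -1.
(a,b)_∞: sgn(666655)=+, sgn(133331)=+, so +1.
(a,b)_23: α=1, u≡5; β=1, v≡18 (mod 23); (5|23)=-1, (18|23)=+1; sign (−1)^1·-1^1·+1^1 = +1.
(a,b)_5: α=1, u≡1; β=0, v≡4 (mod 5); (1|5)=+1, (4|5)=+1; sign (−1)^0·+1^0·+1^1 = +1.
(a,b)_17: α=1, u≡13; β=1, v≡10 (mod 17); (13|17)=+1, (10|17)=-1; sign (−1)^0·+1^1·-1^1 = -1.
(a,b)_31: α=1, u≡22; β=1, v≡15 (mod 31); (22|31)=-1, (15|31)=-1; sign (−1)^1·-1^1·-1^1 = -1.
(666655, 133331 / ℚ) ramifies at {2, 11, 17, 31}: a division algebra.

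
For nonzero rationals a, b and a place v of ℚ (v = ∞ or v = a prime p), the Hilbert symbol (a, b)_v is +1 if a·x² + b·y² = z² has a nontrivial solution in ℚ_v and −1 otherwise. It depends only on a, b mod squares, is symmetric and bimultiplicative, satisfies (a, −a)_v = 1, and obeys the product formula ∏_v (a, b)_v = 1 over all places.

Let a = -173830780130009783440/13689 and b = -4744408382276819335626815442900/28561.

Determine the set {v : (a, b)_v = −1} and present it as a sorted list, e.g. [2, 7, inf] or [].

(a, b) ≡ (-1188385, -4301) mod (ℚ^×)²; places V = {2, 3, 5, 11, 13, 17, 19, 23, 31, 37, 41, ∞}.
(a,b)_19: α=2, u≡15; β=4, v≡3 (mod 19); (15|19)=-1, (3|19)=-1; sign (−1)^0·-1^4·-1^2 = +1.
(a,b)_2: α=4, β=2; u≡7, v≡3 (mod 8); ε(u)ε(v)=1·1, αω(v)=4·1, βω(u)=2·0; sum ≡ 1  ⇒  -1.
(a,b)_13: α=-2, u≡1; β=-4, v≡2 (mod 13); (1|13)=+1, (2|13)=-1; sign (−1)^0·+1^-4·-1^-2 = +1.
(a,b)_17: α=3, u≡2; β=5, v≡9 (mod 17); (2|17)=+1, (9|17)=+1; sign (−1)^0·+1^5·+1^3 = +1.
(a,b)_41: α=1, u≡20; β=2, v≡37 (mod 41); (20|41)=+1, (37|41)=+1; sign (−1)^0·+1^2·+1^1 = +1.
(a,b)_37: α=2, u≡14; β=0, v≡30 (mod 37); (14|37)=-1, (30|37)=+1; sign (−1)^0·-1^0·+1^2 = +1.
(a,b)_31: α=1, u≡15; β=2, v≡20 (mod 31); (15|31)=-1, (20|31)=+1; sign (−1)^0·-1^2·+1^1 = +1.
(a,b)_3: α=-4, u≡2; β=4, v≡1 (mod 3); (2|3)=-1, (1|3)=+1; sign (−1)^0·-1^4·+1^-4 = +1.
(a,b)_11: α=3, u≡10; β=5, v≡3 (mod 11); (10|11)=-1, (3|11)=+1; sign (−1)^1·-1^5·+1^3 = +1.
(a,b)_23: α=2, u≡1; β=3, v≡10 (mod 23); (1|23)=+1, (10|23)=-1; sign (−1)^0·+1^3·-1^2 = +1.
(a,b)_∞: sgn(-1188385)=−, sgn(-4301)=−, so -1.
(a,b)_5: α=1, u≡3; β=2, v≡4 (mod 5); (3|5)=-1, (4|5)=+1; sign (−1)^0·-1^2·+1^1 = +1.
|Ram(-1188385, -4301)| = 2, even; anisotropic at {2, ∞}.

[2, inf]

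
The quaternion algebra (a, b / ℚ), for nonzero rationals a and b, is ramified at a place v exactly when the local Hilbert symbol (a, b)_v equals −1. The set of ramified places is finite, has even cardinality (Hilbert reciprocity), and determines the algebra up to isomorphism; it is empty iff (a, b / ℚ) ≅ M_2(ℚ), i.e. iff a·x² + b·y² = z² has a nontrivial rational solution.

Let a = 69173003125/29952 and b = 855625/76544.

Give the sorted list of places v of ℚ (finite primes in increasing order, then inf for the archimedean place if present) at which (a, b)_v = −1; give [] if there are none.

Mod squares: a ≡ 1050985, b ≡ 299. Check v ∈ {∞, 2, 3, 5, 13, 19, 23, 37}.
v=2: v_2(a)=-8, v_2(b)=-8; units ≡ 1, 3 (mod 8); ε·ε+αω+βω = 0·1+-8·1+-8·0 ≡ 0  ⇒  (a,b)_2 = +1.
v=5: a=5^5·(≡3), b=5^4·(≡1) mod 5; (3|5)=-1, (1|5)=+1; (−1)^{5·4·2}·(-1)^4·(+1)^5 = +1.
v=19: a=19^1·(≡5), b=19^0·(≡3) mod 19; (5|19)=+1, (3|19)=-1; (−1)^{1·0·9}·(+1)^0·(-1)^1 = -1.
v=3: a=3^-2·(≡1), b=3^0·(≡2) mod 3; (1|3)=+1, (2|3)=-1; (−1)^{-2·0·1}·(+1)^0·(-1)^-2 = +1.
v=23: a=23^1·(≡14), b=23^-1·(≡3) mod 23; (14|23)=-1, (3|23)=+1; (−1)^{1·-1·11}·(-1)^-1·(+1)^1 = +1.
v=37: a=37^3·(≡21), b=37^2·(≡21) mod 37; (21|37)=+1, (21|37)=+1; (−1)^{3·2·18}·(+1)^2·(+1)^3 = +1.
v=13: a=13^-1·(≡6), b=13^-1·(≡9) mod 13; (6|13)=-1, (9|13)=+1; (−1)^{-1·-1·6}·(-1)^-1·(+1)^-1 = -1.
v=∞: 1050985 > 0 and 299 > 0  ⇒  (a,b)_∞ = +1.
|Ram(1050985, 299)| = 2, even; anisotropic at {13, 19}.

[13, 19]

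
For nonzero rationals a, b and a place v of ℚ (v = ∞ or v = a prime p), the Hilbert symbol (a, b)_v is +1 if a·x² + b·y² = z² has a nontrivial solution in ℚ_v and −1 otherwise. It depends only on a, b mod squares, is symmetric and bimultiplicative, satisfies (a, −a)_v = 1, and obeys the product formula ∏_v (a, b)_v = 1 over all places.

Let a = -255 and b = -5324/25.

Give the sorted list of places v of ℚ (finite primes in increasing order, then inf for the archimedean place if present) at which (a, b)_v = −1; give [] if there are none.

[17, inf]

(a, b) ≡ (-255, -11) mod (ℚ^×)²; places V = {2, 3, 5, 11, 17, ∞}.
(a,b)_11: α=0, u≡9; β=3, v≡6 (mod 11); (9|11)=+1, (6|11)=-1; sign (−1)^0·+1^3·-1^0 = +1.
(a,b)_∞: sgn(-255)=−, sgn(-11)=−, so -1.
(a,b)_5: α=1, u≡4; β=-2, v≡1 (mod 5); (4|5)=+1, (1|5)=+1; sign (−1)^0·+1^-2·+1^1 = +1.
(a,b)_3: α=1, u≡2; β=0, v≡1 (mod 3); (2|3)=-1, (1|3)=+1; sign (−1)^0·-1^0·+1^1 = +1.
(a,b)_17: α=1, u≡2; β=0, v≡6 (mod 17); (2|17)=+1, (6|17)=-1; sign (−1)^0·+1^0·-1^1 = -1.
(a,b)_2: α=0, β=2; u≡1, v≡5 (mod 8); ε(u)ε(v)=0·0, αω(v)=0·1, βω(u)=2·0; sum ≡ 0  ⇒  +1.
Ram(-255, -11) = {17, ∞}; no ℚ_17-point on the conic.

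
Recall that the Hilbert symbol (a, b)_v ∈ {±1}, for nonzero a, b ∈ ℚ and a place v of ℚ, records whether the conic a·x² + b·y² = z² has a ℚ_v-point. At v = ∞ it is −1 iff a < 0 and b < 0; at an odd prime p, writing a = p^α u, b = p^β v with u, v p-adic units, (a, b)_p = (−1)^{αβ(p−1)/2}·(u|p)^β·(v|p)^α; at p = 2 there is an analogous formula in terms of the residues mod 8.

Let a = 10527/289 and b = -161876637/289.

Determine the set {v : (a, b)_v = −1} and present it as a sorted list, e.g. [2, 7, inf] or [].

(a, b) ≡ (87, -222053) mod (ℚ^×)²; places V = {2, 3, 11, 13, 17, 19, 29, 31, ∞}.
(a,b)_19: α=0, u≡5; β=1, v≡6 (mod 19); (5|19)=+1, (6|19)=+1; sign (−1)^0·+1^1·+1^0 = +1.
(a,b)_3: α=1, u≡2; β=6, v≡1 (mod 3); (2|3)=-1, (1|3)=+1; sign (−1)^0·-1^6·+1^1 = +1.
(a,b)_∞: sgn(87)=+, sgn(-222053)=−, so +1.
(a,b)_31: α=0, u≡8; β=1, v≡3 (mod 31); (8|31)=+1, (3|31)=-1; sign (−1)^0·+1^1·-1^0 = +1.
(a,b)_29: α=1, u≡14; β=1, v≡4 (mod 29); (14|29)=-1, (4|29)=+1; sign (−1)^0·-1^1·+1^1 = -1.
(a,b)_13: α=0, u≡12; β=1, v≡9 (mod 13); (12|13)=+1, (9|13)=+1; sign (−1)^0·+1^1·+1^0 = +1.
(a,b)_17: α=-2, u≡4; β=-2, v≡15 (mod 17); (4|17)=+1, (15|17)=+1; sign (−1)^0·+1^-2·+1^-2 = +1.
(a,b)_2: α=0, β=0; u≡7, v≡3 (mod 8); ε(u)ε(v)=1·1, αω(v)=0·1, βω(u)=0·0; sum ≡ 1  ⇒  -1.
(a,b)_11: α=2, u≡7; β=0, v≡4 (mod 11); (7|11)=-1, (4|11)=+1; sign (−1)^0·-1^0·+1^2 = +1.
Ram(87, -222053) = {2, 29}; no ℚ_2-point on the conic.

[2, 29]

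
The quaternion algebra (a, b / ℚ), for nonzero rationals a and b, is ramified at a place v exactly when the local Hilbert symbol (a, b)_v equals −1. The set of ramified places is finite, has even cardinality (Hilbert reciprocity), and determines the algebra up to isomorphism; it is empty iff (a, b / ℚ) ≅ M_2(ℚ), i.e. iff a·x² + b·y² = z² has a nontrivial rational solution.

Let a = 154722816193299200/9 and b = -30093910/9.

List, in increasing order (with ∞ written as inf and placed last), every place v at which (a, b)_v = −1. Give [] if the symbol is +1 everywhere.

Mod squares: a ≡ 323, b ≡ -248710. Check v ∈ {∞, 2, 3, 5, 7, 11, 17, 19}.
v=11: a=11^4·(≡1), b=11^3·(≡8) mod 11; (1|11)=+1, (8|11)=-1; (−1)^{4·3·5}·(+1)^3·(-1)^4 = +1.
v=∞: 323 > 0 and -248710 < 0  ⇒  (a,b)_∞ = +1.
v=2: v_2(a)=8, v_2(b)=1; units ≡ 3, 5 (mod 8); ε·ε+αω+βω = 1·0+8·1+1·1 ≡ 1  ⇒  (a,b)_2 = -1.
v=17: a=17^3·(≡13), b=17^1·(≡11) mod 17; (13|17)=+1, (11|17)=-1; (−1)^{3·1·8}·(+1)^1·(-1)^3 = -1.
v=19: a=19^3·(≡6), b=19^1·(≡5) mod 19; (6|19)=+1, (5|19)=+1; (−1)^{3·1·9}·(+1)^1·(+1)^3 = -1.
v=3: a=3^-2·(≡2), b=3^-2·(≡2) mod 3; (2|3)=-1, (2|3)=-1; (−1)^{-2·-2·1}·(-1)^-2·(-1)^-2 = +1.
v=7: a=7^2·(≡4), b=7^1·(≡2) mod 7; (4|7)=+1, (2|7)=+1; (−1)^{2·1·3}·(+1)^1·(+1)^2 = +1.
v=5: a=5^2·(≡2), b=5^1·(≡2) mod 5; (2|5)=-1, (2|5)=-1; (−1)^{2·1·2}·(-1)^1·(-1)^2 = -1.
|Ram(323, -248710)| = 4, even; anisotropic at {2, 5, 17, 19}.

[2, 5, 17, 19]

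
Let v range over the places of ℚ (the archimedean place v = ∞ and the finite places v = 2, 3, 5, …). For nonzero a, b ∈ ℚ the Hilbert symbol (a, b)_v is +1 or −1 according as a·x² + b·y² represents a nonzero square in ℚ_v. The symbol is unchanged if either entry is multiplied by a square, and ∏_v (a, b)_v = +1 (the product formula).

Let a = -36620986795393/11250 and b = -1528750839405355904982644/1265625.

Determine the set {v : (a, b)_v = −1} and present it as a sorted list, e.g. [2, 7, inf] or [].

[7, 23, 29, inf]

Mod squares: a ≡ -121394, b ≡ -29. Check v ∈ {∞, 2, 3, 5, 7, 11, 13, 23, 29}.
v=29: a=29^3·(≡3), b=29^5·(≡5) mod 29; (3|29)=-1, (5|29)=+1; (−1)^{3·5·14}·(-1)^5·(+1)^3 = -1.
v=23: a=23^1·(≡2), b=23^2·(≡22) mod 23; (2|23)=+1, (22|23)=-1; (−1)^{1·2·11}·(+1)^2·(-1)^1 = -1.
v=5: a=5^-4·(≡4), b=5^-6·(≡1) mod 5; (4|5)=+1, (1|5)=+1; (−1)^{-4·-6·2}·(+1)^-6·(+1)^-4 = +1.
v=13: a=13^1·(≡9), b=13^2·(≡4) mod 13; (9|13)=+1, (4|13)=+1; (−1)^{1·2·6}·(+1)^2·(+1)^1 = +1.
v=11: a=11^4·(≡10), b=11^6·(≡1) mod 11; (10|11)=-1, (1|11)=+1; (−1)^{4·6·5}·(-1)^6·(+1)^4 = +1.
v=∞: -121394 < 0 and -29 < 0  ⇒  (a,b)_∞ = -1.
v=7: a=7^3·(≡1), b=7^6·(≡3) mod 7; (1|7)=+1, (3|7)=-1; (−1)^{3·6·3}·(+1)^6·(-1)^3 = -1.
v=3: a=3^-2·(≡1), b=3^-4·(≡1) mod 3; (1|3)=+1, (1|3)=+1; (−1)^{-2·-4·1}·(+1)^-4·(+1)^-2 = +1.
v=2: v_2(a)=-1, v_2(b)=2; units ≡ 7, 3 (mod 8); ε·ε+αω+βω = 1·1+-1·1+2·0 ≡ 0  ⇒  (a,b)_2 = +1.
|Ram(-121394, -29)| = 4, even; anisotropic at {7, 23, 29, ∞}.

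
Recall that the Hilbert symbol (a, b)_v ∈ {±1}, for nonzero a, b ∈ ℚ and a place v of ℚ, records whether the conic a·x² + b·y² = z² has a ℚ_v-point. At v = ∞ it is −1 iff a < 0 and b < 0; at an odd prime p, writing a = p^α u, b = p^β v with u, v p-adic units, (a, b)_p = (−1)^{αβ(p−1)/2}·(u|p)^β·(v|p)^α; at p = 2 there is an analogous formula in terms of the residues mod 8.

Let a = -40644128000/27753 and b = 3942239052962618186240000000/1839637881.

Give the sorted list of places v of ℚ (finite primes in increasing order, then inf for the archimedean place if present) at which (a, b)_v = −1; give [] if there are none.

[2, 3, 7, 23]

Mod squares: a ≡ -165, b ≡ 1610. Check v ∈ {∞, 2, 3, 5, 7, 11, 17, 23, 29}.
v=∞: -165 < 0 and 1610 > 0  ⇒  (a,b)_∞ = +1.
v=7: a=7^4·(≡6), b=7^11·(≡3) mod 7; (6|7)=-1, (3|7)=-1; (−1)^{4·11·3}·(-1)^11·(-1)^4 = -1.
v=5: a=5^3·(≡2), b=5^7·(≡2) mod 5; (2|5)=-1, (2|5)=-1; (−1)^{3·7·2}·(-1)^7·(-1)^3 = +1.
v=17: a=17^0·(≡6), b=17^-2·(≡3) mod 17; (6|17)=-1, (3|17)=-1; (−1)^{0·-2·8}·(-1)^-2·(-1)^0 = +1.
v=2: v_2(a)=8, v_2(b)=15; units ≡ 3, 5 (mod 8); ε·ε+αω+βω = 1·0+8·1+15·1 ≡ 1  ⇒  (a,b)_2 = -1.
v=29: a=29^-2·(≡6), b=29^-4·(≡12) mod 29; (6|29)=+1, (12|29)=-1; (−1)^{-2·-4·14}·(+1)^-4·(-1)^-2 = +1.
v=11: a=11^-1·(≡2), b=11^2·(≡3) mod 11; (2|11)=-1, (3|11)=+1; (−1)^{-1·2·5}·(-1)^2·(+1)^-1 = +1.
v=3: a=3^-1·(≡2), b=3^-2·(≡2) mod 3; (2|3)=-1, (2|3)=-1; (−1)^{-1·-2·1}·(-1)^-2·(-1)^-1 = -1.
v=23: a=23^2·(≡5), b=23^5·(≡13) mod 23; (5|23)=-1, (13|23)=+1; (−1)^{2·5·11}·(-1)^5·(+1)^2 = -1.
Ram(-165, 1610) = {2, 3, 7, 23}; no ℚ_2-point on the conic.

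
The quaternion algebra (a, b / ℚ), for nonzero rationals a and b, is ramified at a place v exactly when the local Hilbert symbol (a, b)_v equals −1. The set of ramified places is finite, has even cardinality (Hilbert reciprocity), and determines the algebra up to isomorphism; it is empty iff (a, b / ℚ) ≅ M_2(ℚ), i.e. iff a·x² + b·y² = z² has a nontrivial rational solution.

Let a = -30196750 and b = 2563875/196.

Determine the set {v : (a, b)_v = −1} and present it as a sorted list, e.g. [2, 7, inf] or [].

(a, b) ≡ (-430, 11395) mod (ℚ^×)²; places V = {2, 3, 5, 7, 43, 53, ∞}.
(a,b)_∞: sgn(-430)=−, sgn(11395)=+, so +1.
(a,b)_5: α=3, u≡1; β=3, v≡1 (mod 5); (1|5)=+1, (1|5)=+1; sign (−1)^0·+1^3·+1^3 = +1.
(a,b)_3: α=0, u≡2; β=2, v≡1 (mod 3); (2|3)=-1, (1|3)=+1; sign (−1)^0·-1^2·+1^0 = +1.
(a,b)_43: α=1, u≡26; β=1, v≡28 (mod 43); (26|43)=-1, (28|43)=-1; sign (−1)^1·-1^1·-1^1 = -1.
(a,b)_7: α=0, u≡4; β=-2, v≡5 (mod 7); (4|7)=+1, (5|7)=-1; sign (−1)^0·+1^-2·-1^0 = +1.
(a,b)_2: α=1, β=-2; u≡1, v≡3 (mod 8); ε(u)ε(v)=0·1, αω(v)=1·1, βω(u)=-2·0; sum ≡ 1  ⇒  -1.
(a,b)_53: α=2, u≡9; β=1, v≡34 (mod 53); (9|53)=+1, (34|53)=-1; sign (−1)^0·+1^1·-1^2 = +1.
Ram(-430, 11395) = {2, 43}; no ℚ_2-point on the conic.

[2, 43]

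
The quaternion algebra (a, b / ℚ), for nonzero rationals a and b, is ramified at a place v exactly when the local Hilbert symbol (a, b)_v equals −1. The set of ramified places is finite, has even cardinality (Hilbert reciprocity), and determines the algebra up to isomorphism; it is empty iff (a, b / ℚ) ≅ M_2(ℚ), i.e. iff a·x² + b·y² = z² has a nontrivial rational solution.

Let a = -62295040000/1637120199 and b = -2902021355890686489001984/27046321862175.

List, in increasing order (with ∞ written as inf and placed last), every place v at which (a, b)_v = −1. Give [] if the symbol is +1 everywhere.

[2, 3, 7, inf]

Mod squares: a ≡ -1794, b ≡ -322. Check v ∈ {∞, 2, 3, 5, 7, 11, 13, 17, 19, 23, 29, 31}.
v=17: a=17^0·(≡2), b=17^2·(≡4) mod 17; (2|17)=+1, (4|17)=+1; (−1)^{0·2·8}·(+1)^2·(+1)^0 = +1.
v=23: a=23^3·(≡15), b=23^3·(≡8) mod 23; (15|23)=-1, (8|23)=+1; (−1)^{3·3·11}·(-1)^3·(+1)^3 = +1.
v=13: a=13^-1·(≡8), b=13^4·(≡4) mod 13; (8|13)=-1, (4|13)=+1; (−1)^{-1·4·6}·(-1)^4·(+1)^-1 = +1.
v=11: a=11^-2·(≡7), b=11^-4·(≡7) mod 11; (7|11)=-1, (7|11)=-1; (−1)^{-2·-4·5}·(-1)^-4·(-1)^-2 = +1.
v=3: a=3^-1·(≡2), b=3^-4·(≡2) mod 3; (2|3)=-1, (2|3)=-1; (−1)^{-1·-4·1}·(-1)^-4·(-1)^-1 = -1.
v=2: v_2(a)=13, v_2(b)=35; units ≡ 7, 7 (mod 8); ε·ε+αω+βω = 1·1+13·0+35·0 ≡ 1  ⇒  (a,b)_2 = -1.
v=∞: -1794 < 0 and -322 < 0  ⇒  (a,b)_∞ = -1.
v=19: a=19^-2·(≡4), b=19^-4·(≡16) mod 19; (4|19)=+1, (16|19)=+1; (−1)^{-2·-4·9}·(+1)^-4·(+1)^-2 = +1.
v=29: a=29^0·(≡22), b=29^2·(≡18) mod 29; (22|29)=+1, (18|29)=-1; (−1)^{0·2·14}·(+1)^2·(-1)^0 = +1.
v=31: a=31^-2·(≡9), b=31^0·(≡14) mod 31; (9|31)=+1, (14|31)=+1; (−1)^{-2·0·15}·(+1)^0·(+1)^-2 = +1.
v=5: a=5^4·(≡4), b=5^-2·(≡3) mod 5; (4|5)=+1, (3|5)=-1; (−1)^{4·-2·2}·(+1)^-2·(-1)^4 = +1.
v=7: a=7^0·(≡3), b=7^-1·(≡3) mod 7; (3|7)=-1, (3|7)=-1; (−1)^{0·-1·3}·(-1)^-1·(-1)^0 = -1.
(-1794, -322 / ℚ) ramifies at {2, 3, 7, ∞}: a division algebra.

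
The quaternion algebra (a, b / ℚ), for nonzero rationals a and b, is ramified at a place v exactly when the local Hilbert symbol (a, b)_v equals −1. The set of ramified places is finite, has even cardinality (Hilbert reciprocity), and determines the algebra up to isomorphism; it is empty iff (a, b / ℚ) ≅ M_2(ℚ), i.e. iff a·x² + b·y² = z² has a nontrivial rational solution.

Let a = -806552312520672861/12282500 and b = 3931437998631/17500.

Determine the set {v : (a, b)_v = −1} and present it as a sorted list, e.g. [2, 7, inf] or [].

[7, 17]

Mod squares: a ≡ -1173, b ≡ 34051017. Check v ∈ {∞, 2, 3, 5, 7, 11, 13, 17, 23, 29, 31}.
v=∞: -1173 < 0 and 34051017 > 0  ⇒  (a,b)_∞ = +1.
v=2: v_2(a)=-2, v_2(b)=-2; units ≡ 3, 1 (mod 8); ε·ε+αω+βω = 1·0+-2·0+-2·1 ≡ 0  ⇒  (a,b)_2 = +1.
v=23: a=23^1·(≡9), b=23^1·(≡7) mod 23; (9|23)=+1, (7|23)=-1; (−1)^{1·1·11}·(+1)^1·(-1)^1 = +1.
v=7: a=7^0·(≡3), b=7^-1·(≡3) mod 7; (3|7)=-1, (3|7)=-1; (−1)^{0·-1·3}·(-1)^-1·(-1)^0 = -1.
v=31: a=31^2·(≡28), b=31^2·(≡1) mod 31; (28|31)=+1, (1|31)=+1; (−1)^{2·2·15}·(+1)^2·(+1)^2 = +1.
v=29: a=29^6·(≡4), b=29^3·(≡21) mod 29; (4|29)=+1, (21|29)=-1; (−1)^{6·3·14}·(+1)^3·(-1)^6 = +1.
v=13: a=13^2·(≡9), b=13^1·(≡3) mod 13; (9|13)=+1, (3|13)=+1; (−1)^{2·1·6}·(+1)^1·(+1)^2 = +1.
v=5: a=5^-4·(≡2), b=5^-4·(≡2) mod 5; (2|5)=-1, (2|5)=-1; (−1)^{-4·-4·2}·(-1)^-4·(-1)^-4 = +1.
v=11: a=11^2·(≡5), b=11^1·(≡9) mod 11; (5|11)=+1, (9|11)=+1; (−1)^{2·1·5}·(+1)^1·(+1)^2 = +1.
v=3: a=3^1·(≡2), b=3^1·(≡1) mod 3; (2|3)=-1, (1|3)=+1; (−1)^{1·1·1}·(-1)^1·(+1)^1 = +1.
v=17: a=17^-3·(≡2), b=17^1·(≡14) mod 17; (2|17)=+1, (14|17)=-1; (−1)^{-3·1·8}·(+1)^1·(-1)^-3 = -1.
(-1173, 34051017 / ℚ) ramifies at {7, 17}: a division algebra.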